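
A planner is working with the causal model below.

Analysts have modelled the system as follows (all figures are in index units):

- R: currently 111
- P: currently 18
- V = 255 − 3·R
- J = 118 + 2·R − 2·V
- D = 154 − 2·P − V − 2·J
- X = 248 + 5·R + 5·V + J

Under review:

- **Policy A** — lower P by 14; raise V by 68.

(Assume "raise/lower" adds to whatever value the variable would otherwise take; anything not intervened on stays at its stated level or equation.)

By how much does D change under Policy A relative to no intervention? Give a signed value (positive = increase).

Baseline:
  R = 111
  P = 18
  V = 255 − 3·111 = -78
  J = 118 + 2·111 − 2·(-78) = 496
  D = 154 − 2·18 − (-78) − 2·496 = -796
Policy A (P − 14, V + 68):
  R = 111
  P = 18 − 14 = 4
  V = 255 − 3·111 (+68 from intervention) = -10
  J = 118 + 2·111 − 2·(-10) = 360
  D = 154 − 2·4 − (-10) − 2·360 = -564
Change in D: -564 − (-796) = 232

232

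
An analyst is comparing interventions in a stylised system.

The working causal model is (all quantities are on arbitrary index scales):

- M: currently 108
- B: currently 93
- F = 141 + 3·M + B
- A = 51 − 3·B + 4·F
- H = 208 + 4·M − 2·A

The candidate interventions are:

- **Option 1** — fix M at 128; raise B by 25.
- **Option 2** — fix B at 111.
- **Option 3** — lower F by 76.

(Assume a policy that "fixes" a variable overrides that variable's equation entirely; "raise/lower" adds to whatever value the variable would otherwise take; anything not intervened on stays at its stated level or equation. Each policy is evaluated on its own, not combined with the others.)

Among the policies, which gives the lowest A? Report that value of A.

1700

Option 1 (M := 128, B + 25):
  M = 128
  B = 93 + 25 = 118
  F = 141 + 3·128 + 118 = 643
  A = 51 − 3·118 + 4·643 = 2269
Option 2 (B := 111):
  M = 108
  B = 111
  F = 141 + 3·108 + 111 = 576
  A = 51 − 3·111 + 4·576 = 2022
Option 3 (F − 76):
  M = 108
  B = 93
  F = 141 + 3·108 + 93 (−76 from intervention) = 482
  A = 51 − 3·93 + 4·482 = 1700
Comparing — Option 1: A=2269, Option 2: A=2022, Option 3: A=1700. Lowest is 1700 (Option 3).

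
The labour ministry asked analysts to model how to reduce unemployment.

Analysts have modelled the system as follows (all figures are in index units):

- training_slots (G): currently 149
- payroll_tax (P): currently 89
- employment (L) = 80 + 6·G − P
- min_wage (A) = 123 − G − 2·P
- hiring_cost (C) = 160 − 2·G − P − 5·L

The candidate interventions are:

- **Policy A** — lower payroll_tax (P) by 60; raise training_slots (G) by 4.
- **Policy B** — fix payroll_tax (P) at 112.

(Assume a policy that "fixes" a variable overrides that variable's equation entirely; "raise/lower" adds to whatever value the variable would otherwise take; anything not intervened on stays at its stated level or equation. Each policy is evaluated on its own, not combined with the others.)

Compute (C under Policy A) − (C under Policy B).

Policy A (P − 60, G + 4):
  G = 149 + 4 = 153
  P = 89 − 60 = 29
  L = 80 + 6·153 − 29 = 969
  C = 160 − 2·153 − 29 − 5·969 = -5020
Policy B (P := 112):
  G = 149
  P = 112
  L = 80 + 6·149 − 112 = 862
  C = 160 − 2·149 − 112 − 5·862 = -4560
C: -5020 − (-4560) = -460

-460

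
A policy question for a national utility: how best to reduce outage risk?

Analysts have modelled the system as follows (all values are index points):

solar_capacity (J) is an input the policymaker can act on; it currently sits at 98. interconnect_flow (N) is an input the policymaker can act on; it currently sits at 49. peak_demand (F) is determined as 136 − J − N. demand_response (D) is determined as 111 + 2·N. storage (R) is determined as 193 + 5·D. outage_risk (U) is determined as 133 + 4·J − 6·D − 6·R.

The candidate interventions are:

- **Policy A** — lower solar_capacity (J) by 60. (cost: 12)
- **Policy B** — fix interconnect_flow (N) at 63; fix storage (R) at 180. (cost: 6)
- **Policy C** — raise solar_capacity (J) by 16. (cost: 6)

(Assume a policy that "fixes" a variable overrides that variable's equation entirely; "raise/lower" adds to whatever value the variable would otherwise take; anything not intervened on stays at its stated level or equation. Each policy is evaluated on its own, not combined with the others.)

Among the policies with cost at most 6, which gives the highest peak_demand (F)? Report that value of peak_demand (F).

-25

Policy B (N := 63, R := 180):
  J = 98
  N = 63
  F = 136 − 98 − 63 = -25
Policy C (J + 16):
  J = 98 + 16 = 114
  N = 49
  F = 136 − 114 − 49 = -27
Comparing — Policy B: F=-25, Policy C: F=-27. Highest is -25 (Policy B).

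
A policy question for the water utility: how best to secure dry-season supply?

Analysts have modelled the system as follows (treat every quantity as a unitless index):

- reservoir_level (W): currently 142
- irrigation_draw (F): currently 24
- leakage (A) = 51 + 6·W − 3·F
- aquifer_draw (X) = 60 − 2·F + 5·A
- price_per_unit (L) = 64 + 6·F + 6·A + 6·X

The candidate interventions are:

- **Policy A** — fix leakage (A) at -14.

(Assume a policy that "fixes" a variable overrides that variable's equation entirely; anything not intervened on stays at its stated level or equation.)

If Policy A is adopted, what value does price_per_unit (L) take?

Policy A (A := -14):
  W = 142
  F = 24
  A = -14
  X = 60 − 2·24 + 5·(-14) = -58
  L = 64 + 6·24 + 6·(-14) + 6·(-58) = -224

-224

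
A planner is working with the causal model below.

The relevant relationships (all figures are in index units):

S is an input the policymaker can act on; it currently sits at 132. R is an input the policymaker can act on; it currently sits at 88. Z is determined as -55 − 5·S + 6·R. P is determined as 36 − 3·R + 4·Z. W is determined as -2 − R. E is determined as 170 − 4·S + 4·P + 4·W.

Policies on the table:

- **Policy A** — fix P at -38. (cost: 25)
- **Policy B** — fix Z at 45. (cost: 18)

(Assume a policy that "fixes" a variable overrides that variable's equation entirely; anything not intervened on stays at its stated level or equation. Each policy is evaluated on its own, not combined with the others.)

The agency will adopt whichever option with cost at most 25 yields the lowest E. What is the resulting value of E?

Policy A (P := -38):
  S = 132
  R = 88
  Z = -55 − 5·132 + 6·88 = -187
  P = -38
  W = -2 − 88 = -90
  E = 170 − 4·132 + 4·(-38) + 4·(-90) = -870
Policy B (Z := 45):
  S = 132
  R = 88
  Z = 45
  P = 36 − 3·88 + 4·45 = -48
  W = -2 − 88 = -90
  E = 170 − 4·132 + 4·(-48) + 4·(-90) = -910
Comparing — Policy A: E=-870, Policy B: E=-910. Lowest is -910 (Policy B).

-910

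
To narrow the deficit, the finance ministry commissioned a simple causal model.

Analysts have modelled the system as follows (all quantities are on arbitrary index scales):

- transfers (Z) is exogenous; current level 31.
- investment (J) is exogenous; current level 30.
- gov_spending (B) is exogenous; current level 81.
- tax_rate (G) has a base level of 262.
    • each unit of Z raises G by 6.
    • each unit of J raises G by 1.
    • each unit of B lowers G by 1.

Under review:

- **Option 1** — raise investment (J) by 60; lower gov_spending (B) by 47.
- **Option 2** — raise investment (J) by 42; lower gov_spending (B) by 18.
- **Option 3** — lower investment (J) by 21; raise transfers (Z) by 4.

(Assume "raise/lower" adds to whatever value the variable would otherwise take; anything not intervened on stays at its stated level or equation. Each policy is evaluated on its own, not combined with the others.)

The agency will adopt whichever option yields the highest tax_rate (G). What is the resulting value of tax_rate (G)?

Option 1 (J + 60, B − 47):
  Z = 31
  J = 30 + 60 = 90
  B = 81 − 47 = 34
  G = 262 + 6·31 + 90 − 34 = 504
Option 2 (J + 42, B − 18):
  Z = 31
  J = 30 + 42 = 72
  B = 81 − 18 = 63
  G = 262 + 6·31 + 72 − 63 = 457
Option 3 (J − 21, Z + 4):
  Z = 31 + 4 = 35
  J = 30 − 21 = 9
  B = 81
  G = 262 + 6·35 + 9 − 81 = 400
Comparing — Option 1: G=504, Option 2: G=457, Option 3: G=400. Highest is 504 (Option 1).

504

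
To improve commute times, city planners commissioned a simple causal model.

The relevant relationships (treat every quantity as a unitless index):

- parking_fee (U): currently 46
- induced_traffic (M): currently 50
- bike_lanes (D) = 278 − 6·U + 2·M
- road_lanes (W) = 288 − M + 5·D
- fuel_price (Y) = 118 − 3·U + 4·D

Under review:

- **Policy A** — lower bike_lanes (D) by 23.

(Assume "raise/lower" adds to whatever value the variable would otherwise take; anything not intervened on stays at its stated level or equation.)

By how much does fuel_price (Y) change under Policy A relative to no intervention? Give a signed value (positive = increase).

-92

Baseline:
  U = 46
  M = 50
  D = 278 − 6·46 + 2·50 = 102
  Y = 118 − 3·46 + 4·102 = 388
Policy A (D − 23):
  U = 46
  M = 50
  D = 278 − 6·46 + 2·50 (−23 from intervention) = 79
  Y = 118 − 3·46 + 4·79 = 296
Change in Y: 296 − 388 = -92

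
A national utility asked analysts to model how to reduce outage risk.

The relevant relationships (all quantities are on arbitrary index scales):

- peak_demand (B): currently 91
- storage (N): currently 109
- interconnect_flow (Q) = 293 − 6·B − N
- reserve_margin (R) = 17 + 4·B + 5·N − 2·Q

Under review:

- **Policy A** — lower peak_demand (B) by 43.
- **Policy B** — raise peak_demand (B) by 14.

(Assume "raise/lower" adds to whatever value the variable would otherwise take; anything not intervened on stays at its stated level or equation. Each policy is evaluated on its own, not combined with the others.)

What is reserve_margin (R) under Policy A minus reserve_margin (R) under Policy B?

Policy A (B − 43):
  B = 91 − 43 = 48
  N = 109
  Q = 293 − 6·48 − 109 = -104
  R = 17 + 4·48 + 5·109 − 2·(-104) = 962
Policy B (B + 14):
  B = 91 + 14 = 105
  N = 109
  Q = 293 − 6·105 − 109 = -446
  R = 17 + 4·105 + 5·109 − 2·(-446) = 1874
R: 962 − 1874 = -912

-912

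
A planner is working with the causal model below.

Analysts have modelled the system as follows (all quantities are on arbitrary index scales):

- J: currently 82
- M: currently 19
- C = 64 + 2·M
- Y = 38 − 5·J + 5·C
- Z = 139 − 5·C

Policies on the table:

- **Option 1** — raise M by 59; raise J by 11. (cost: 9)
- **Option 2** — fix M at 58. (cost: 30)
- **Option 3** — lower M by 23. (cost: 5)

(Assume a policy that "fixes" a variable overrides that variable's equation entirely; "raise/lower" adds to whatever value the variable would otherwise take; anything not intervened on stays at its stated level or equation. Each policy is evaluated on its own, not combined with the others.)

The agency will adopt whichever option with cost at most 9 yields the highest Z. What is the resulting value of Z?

-141

Option 1 (M + 59, J + 11):
  M = 19 + 59 = 78
  C = 64 + 2·78 = 220
  Z = 139 − 5·220 = -961
Option 3 (M − 23):
  M = 19 − 23 = -4
  C = 64 + 2·(-4) = 56
  Z = 139 − 5·56 = -141
Comparing — Option 1: Z=-961, Option 3: Z=-141. Highest is -141 (Option 3).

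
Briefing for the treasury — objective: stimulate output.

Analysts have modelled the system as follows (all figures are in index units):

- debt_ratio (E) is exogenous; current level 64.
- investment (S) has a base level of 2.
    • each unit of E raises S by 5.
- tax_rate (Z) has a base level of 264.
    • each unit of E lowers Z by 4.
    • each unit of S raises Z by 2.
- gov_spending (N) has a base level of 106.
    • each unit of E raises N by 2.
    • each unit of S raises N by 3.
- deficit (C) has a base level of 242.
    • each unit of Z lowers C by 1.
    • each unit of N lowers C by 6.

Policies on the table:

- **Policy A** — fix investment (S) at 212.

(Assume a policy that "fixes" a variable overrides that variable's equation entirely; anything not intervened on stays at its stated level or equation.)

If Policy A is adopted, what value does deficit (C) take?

Policy A (S := 212):
  E = 64
  S = 212
  Z = 264 − 4·64 + 2·212 = 432
  N = 106 + 2·64 + 3·212 = 870
  C = 242 − 432 − 6·870 = -5410

-5410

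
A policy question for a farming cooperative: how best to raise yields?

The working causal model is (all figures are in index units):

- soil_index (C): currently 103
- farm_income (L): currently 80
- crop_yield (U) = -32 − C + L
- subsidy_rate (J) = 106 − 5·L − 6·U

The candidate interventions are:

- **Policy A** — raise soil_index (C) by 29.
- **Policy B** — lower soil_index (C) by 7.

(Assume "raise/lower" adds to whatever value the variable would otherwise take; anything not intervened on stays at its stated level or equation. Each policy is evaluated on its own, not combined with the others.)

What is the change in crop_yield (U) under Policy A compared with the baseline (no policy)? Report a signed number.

-29

Baseline:
  C = 103
  L = 80
  U = -32 − 103 + 80 = -55
Policy A (C + 29):
  C = 103 + 29 = 132
  L = 80
  U = -32 − 132 + 80 = -84
Change in U: -84 − (-55) = -29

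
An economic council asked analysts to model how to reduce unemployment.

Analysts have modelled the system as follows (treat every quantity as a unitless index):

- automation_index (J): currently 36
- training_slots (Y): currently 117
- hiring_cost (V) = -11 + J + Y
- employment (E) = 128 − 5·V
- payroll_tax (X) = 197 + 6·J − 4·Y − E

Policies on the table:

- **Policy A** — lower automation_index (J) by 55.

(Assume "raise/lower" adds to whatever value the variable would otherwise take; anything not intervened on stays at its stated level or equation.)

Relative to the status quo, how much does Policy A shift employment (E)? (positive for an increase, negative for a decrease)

Baseline:
  J = 36
  Y = 117
  V = -11 + 36 + 117 = 142
  E = 128 − 5·142 = -582
Policy A (J − 55):
  J = 36 − 55 = -19
  Y = 117
  V = -11 + (-19) + 117 = 87
  E = 128 − 5·87 = -307
Change in E: -307 − (-582) = 275

275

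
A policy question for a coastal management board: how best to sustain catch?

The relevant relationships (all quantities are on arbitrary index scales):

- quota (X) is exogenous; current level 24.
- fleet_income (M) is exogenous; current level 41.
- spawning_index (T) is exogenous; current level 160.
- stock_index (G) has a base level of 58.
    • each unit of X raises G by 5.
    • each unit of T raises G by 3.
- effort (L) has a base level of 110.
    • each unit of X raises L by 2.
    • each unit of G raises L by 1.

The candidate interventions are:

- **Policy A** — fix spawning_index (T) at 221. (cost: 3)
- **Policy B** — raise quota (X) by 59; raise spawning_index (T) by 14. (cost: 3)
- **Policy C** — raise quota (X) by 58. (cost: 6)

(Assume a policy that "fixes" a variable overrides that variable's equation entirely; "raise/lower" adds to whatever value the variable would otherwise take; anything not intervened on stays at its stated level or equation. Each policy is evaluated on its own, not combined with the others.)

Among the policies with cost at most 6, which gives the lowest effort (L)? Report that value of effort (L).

999

Policy A (T := 221):
  X = 24
  T = 221
  G = 58 + 5·24 + 3·221 = 841
  L = 110 + 2·24 + 841 = 999
Policy B (X + 59, T + 14):
  X = 24 + 59 = 83
  T = 160 + 14 = 174
  G = 58 + 5·83 + 3·174 = 995
  L = 110 + 2·83 + 995 = 1271
Policy C (X + 58):
  X = 24 + 58 = 82
  T = 160
  G = 58 + 5·82 + 3·160 = 948
  L = 110 + 2·82 + 948 = 1222
Comparing — Policy A: L=999, Policy B: L=1271, Policy C: L=1222. Lowest is 999 (Policy A).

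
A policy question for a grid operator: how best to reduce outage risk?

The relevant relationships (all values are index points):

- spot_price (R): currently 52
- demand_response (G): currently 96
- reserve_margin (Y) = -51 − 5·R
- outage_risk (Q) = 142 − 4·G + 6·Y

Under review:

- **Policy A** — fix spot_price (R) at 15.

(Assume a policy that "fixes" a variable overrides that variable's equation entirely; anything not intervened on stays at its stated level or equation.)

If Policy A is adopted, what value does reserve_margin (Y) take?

-126

Policy A (R := 15):
  R = 15
  Y = -51 − 5·15 = -126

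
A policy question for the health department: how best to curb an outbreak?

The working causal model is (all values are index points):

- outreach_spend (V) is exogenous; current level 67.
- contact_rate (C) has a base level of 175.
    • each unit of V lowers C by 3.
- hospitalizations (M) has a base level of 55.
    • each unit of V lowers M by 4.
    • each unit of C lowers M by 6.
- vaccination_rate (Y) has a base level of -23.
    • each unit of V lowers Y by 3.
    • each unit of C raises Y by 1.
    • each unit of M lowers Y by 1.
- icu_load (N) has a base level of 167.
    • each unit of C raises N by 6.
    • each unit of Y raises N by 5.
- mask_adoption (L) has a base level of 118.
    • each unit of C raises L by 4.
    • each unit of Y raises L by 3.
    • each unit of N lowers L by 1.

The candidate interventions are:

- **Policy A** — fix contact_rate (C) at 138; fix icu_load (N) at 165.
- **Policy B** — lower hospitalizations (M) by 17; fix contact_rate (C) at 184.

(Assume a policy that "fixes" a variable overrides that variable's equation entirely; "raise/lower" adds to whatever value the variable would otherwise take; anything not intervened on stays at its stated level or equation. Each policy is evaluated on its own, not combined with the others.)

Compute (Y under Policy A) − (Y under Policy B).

-339

Policy A (C := 138, N := 165):
  V = 67
  C = 138
  M = 55 − 4·67 − 6·138 = -1041
  Y = -23 − 3·67 + 138 − (-1041) = 955
Policy B (M − 17, C := 184):
  V = 67
  C = 184
  M = 55 − 4·67 − 6·184 (−17 from intervention) = -1334
  Y = -23 − 3·67 + 184 − (-1334) = 1294
Y: 955 − 1294 = -339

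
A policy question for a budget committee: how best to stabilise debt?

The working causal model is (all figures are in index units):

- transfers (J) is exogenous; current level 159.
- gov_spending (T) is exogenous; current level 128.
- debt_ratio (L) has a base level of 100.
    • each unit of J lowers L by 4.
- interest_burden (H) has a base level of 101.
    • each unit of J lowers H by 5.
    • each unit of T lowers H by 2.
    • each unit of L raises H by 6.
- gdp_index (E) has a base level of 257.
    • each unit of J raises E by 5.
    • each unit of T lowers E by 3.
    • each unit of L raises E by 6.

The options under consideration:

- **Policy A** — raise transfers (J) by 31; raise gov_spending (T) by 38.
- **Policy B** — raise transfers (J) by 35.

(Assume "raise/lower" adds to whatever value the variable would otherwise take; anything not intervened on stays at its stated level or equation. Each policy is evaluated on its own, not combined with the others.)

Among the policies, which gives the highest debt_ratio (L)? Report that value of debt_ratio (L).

Policy A (J + 31, T + 38):
  J = 159 + 31 = 190
  L = 100 − 4·190 = -660
Policy B (J + 35):
  J = 159 + 35 = 194
  L = 100 − 4·194 = -676
Comparing — Policy A: L=-660, Policy B: L=-676. Highest is -660 (Policy A).

-660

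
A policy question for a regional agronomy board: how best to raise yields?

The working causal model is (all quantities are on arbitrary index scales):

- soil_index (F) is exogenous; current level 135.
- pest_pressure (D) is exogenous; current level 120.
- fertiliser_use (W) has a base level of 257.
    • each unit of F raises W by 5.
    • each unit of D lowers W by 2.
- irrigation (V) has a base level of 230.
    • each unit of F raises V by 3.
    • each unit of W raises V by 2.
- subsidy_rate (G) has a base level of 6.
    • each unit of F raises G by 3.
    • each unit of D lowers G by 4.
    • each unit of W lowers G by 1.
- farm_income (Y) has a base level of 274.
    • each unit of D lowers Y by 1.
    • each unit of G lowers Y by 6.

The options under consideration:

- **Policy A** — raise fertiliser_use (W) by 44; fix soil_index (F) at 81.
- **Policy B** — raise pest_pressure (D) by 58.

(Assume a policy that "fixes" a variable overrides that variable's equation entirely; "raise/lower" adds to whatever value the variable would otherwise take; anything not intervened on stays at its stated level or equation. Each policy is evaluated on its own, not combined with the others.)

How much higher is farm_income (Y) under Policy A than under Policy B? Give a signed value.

-1022

Policy A (W + 44, F := 81):
  F = 81
  D = 120
  W = 257 + 5·81 − 2·120 (+44 from intervention) = 466
  G = 6 + 3·81 − 4·120 − 466 = -697
  Y = 274 − 120 − 6·(-697) = 4336
Policy B (D + 58):
  F = 135
  D = 120 + 58 = 178
  W = 257 + 5·135 − 2·178 = 576
  G = 6 + 3·135 − 4·178 − 576 = -877
  Y = 274 − 178 − 6·(-877) = 5358
Y: 4336 − 5358 = -1022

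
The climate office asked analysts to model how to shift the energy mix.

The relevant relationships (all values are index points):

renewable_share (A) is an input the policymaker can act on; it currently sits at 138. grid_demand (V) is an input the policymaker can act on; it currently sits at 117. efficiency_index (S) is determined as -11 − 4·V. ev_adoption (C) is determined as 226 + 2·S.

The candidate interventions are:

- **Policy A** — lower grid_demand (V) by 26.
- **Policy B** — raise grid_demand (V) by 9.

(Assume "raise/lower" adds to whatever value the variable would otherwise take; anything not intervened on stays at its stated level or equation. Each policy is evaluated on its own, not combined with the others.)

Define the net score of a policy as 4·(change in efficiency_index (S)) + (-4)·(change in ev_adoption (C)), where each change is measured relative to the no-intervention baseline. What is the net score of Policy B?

Baseline:
  V = 117
  S = -11 − 4·117 = -479
  C = 226 + 2·(-479) = -732
Policy B (V + 9):
  V = 117 + 9 = 126
  S = -11 − 4·126 = -515
  C = 226 + 2·(-515) = -804
ΔS = -515 − (-479) = -36; ΔC = -804 − (-732) = -72
Score = 4·(-36) + (-4)·(-72) = 144

144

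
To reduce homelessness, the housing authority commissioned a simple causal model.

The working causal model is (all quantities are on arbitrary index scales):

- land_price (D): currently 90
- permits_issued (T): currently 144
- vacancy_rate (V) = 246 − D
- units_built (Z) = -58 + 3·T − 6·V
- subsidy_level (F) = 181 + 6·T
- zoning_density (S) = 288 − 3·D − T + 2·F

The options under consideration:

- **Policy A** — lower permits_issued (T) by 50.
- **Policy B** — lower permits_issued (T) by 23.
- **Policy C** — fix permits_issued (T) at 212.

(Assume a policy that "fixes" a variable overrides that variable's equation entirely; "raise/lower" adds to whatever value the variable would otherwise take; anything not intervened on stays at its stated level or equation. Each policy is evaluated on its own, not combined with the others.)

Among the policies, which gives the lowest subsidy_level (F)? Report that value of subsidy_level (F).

745

Policy A (T − 50):
  T = 144 − 50 = 94
  F = 181 + 6·94 = 745
Policy B (T − 23):
  T = 144 − 23 = 121
  F = 181 + 6·121 = 907
Policy C (T := 212):
  T = 212
  F = 181 + 6·212 = 1453
Comparing — Policy A: F=745, Policy B: F=907, Policy C: F=1453. Lowest is 745 (Policy A).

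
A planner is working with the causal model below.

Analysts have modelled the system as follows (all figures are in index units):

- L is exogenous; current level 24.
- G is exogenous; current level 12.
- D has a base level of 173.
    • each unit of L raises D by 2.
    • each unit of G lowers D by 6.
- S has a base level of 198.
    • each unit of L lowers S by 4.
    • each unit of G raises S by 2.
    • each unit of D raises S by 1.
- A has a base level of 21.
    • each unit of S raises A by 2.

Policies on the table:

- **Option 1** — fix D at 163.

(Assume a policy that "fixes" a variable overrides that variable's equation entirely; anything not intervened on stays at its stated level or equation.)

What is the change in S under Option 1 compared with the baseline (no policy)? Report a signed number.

Baseline:
  L = 24
  G = 12
  D = 173 + 2·24 − 6·12 = 149
  S = 198 − 4·24 + 2·12 + 149 = 275
Option 1 (D := 163):
  L = 24
  G = 12
  D = 163
  S = 198 − 4·24 + 2·12 + 163 = 289
Change in S: 289 − 275 = 14

14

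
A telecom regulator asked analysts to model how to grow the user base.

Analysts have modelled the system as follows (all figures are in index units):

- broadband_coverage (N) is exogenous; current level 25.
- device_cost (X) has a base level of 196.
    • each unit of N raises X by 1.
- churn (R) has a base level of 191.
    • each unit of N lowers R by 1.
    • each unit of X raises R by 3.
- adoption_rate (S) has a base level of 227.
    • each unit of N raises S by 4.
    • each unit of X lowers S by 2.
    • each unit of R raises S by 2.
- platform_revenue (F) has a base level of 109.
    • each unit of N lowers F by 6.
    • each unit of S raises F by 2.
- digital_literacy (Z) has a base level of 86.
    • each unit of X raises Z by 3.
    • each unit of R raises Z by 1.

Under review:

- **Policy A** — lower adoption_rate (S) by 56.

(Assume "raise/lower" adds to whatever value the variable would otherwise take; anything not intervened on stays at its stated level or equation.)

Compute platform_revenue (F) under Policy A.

2933

Policy A (S − 56):
  N = 25
  X = 196 + 25 = 221
  R = 191 − 25 + 3·221 = 829
  S = 227 + 4·25 − 2·221 + 2·829 (−56 from intervention) = 1487
  F = 109 − 6·25 + 2·1487 = 2933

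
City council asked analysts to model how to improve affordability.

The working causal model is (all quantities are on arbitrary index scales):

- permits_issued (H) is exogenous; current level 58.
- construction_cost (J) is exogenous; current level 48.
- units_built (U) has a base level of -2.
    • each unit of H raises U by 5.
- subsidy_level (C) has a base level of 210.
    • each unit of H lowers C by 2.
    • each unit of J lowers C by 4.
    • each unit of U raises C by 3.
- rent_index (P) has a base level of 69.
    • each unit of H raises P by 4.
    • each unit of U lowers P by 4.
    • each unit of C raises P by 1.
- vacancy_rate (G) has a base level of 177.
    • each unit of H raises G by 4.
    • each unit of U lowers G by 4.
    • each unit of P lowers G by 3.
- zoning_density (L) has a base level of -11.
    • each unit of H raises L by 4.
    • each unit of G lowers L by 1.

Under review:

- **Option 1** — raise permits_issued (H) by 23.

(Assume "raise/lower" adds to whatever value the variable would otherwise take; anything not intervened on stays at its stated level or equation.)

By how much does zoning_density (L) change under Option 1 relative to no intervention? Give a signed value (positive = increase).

253

Baseline:
  H = 58
  J = 48
  U = -2 + 5·58 = 288
  C = 210 − 2·58 − 4·48 + 3·288 = 766
  P = 69 + 4·58 − 4·288 + 766 = -85
  G = 177 + 4·58 − 4·288 − 3·(-85) = -488
  L = -11 + 4·58 − (-488) = 709
Option 1 (H + 23):
  H = 58 + 23 = 81
  J = 48
  U = -2 + 5·81 = 403
  C = 210 − 2·81 − 4·48 + 3·403 = 1065
  P = 69 + 4·81 − 4·403 + 1065 = -154
  G = 177 + 4·81 − 4·403 − 3·(-154) = -649
  L = -11 + 4·81 − (-649) = 962
Change in L: 962 − 709 = 253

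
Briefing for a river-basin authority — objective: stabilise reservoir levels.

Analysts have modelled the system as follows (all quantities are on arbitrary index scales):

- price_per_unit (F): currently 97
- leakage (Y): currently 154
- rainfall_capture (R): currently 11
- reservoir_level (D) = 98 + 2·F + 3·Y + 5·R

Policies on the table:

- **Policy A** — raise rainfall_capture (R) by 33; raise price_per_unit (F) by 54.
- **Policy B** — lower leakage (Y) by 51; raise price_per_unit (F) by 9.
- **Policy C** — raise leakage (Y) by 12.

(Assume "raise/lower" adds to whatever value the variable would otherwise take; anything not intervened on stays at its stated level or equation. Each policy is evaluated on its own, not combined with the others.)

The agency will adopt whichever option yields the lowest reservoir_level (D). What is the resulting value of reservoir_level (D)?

674

Policy A (R + 33, F + 54):
  F = 97 + 54 = 151
  Y = 154
  R = 11 + 33 = 44
  D = 98 + 2·151 + 3·154 + 5·44 = 1082
Policy B (Y − 51, F + 9):
  F = 97 + 9 = 106
  Y = 154 − 51 = 103
  R = 11
  D = 98 + 2·106 + 3·103 + 5·11 = 674
Policy C (Y + 12):
  F = 97
  Y = 154 + 12 = 166
  R = 11
  D = 98 + 2·97 + 3·166 + 5·11 = 845
Comparing — Policy A: D=1082, Policy B: D=674, Policy C: D=845. Lowest is 674 (Policy B).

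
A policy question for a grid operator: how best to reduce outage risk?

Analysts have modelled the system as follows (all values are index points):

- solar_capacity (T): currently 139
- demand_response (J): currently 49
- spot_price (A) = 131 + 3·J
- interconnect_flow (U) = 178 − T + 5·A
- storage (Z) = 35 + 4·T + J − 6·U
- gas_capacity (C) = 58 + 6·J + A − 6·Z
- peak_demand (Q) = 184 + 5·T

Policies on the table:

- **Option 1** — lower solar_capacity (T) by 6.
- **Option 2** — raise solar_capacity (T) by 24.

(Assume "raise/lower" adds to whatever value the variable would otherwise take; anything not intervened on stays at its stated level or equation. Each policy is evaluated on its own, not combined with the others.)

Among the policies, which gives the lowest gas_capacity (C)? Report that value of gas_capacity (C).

Option 1 (T − 6):
  T = 139 − 6 = 133
  J = 49
  A = 131 + 3·49 = 278
  U = 178 − 133 + 5·278 = 1435
  Z = 35 + 4·133 + 49 − 6·1435 = -7994
  C = 58 + 6·49 + 278 − 6·(-7994) = 48594
Option 2 (T + 24):
  T = 139 + 24 = 163
  J = 49
  A = 131 + 3·49 = 278
  U = 178 − 163 + 5·278 = 1405
  Z = 35 + 4·163 + 49 − 6·1405 = -7694
  C = 58 + 6·49 + 278 − 6·(-7694) = 46794
Comparing — Option 1: C=48594, Option 2: C=46794. Lowest is 46794 (Option 2).

46794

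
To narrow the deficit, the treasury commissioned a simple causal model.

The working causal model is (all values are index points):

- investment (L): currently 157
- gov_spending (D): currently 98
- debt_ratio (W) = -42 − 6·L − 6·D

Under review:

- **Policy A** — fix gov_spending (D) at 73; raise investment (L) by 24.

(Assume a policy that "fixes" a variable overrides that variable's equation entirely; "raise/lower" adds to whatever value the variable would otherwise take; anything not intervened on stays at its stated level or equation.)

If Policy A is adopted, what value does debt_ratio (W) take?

Policy A (D := 73, L + 24):
  L = 157 + 24 = 181
  D = 73
  W = -42 − 6·181 − 6·73 = -1566

-1566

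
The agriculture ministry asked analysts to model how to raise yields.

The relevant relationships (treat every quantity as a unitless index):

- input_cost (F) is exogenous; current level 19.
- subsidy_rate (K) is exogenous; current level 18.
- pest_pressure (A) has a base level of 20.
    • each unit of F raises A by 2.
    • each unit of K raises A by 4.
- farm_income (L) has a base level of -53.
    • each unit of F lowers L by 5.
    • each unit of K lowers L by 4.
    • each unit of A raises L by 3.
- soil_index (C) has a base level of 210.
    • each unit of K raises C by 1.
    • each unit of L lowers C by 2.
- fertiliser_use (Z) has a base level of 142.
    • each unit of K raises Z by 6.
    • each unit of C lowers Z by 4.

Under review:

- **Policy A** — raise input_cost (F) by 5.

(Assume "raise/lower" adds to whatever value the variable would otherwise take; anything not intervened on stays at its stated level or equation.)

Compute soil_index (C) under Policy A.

-122

Policy A (F + 5):
  F = 19 + 5 = 24
  K = 18
  A = 20 + 2·24 + 4·18 = 140
  L = -53 − 5·24 − 4·18 + 3·140 = 175
  C = 210 + 18 − 2·175 = -122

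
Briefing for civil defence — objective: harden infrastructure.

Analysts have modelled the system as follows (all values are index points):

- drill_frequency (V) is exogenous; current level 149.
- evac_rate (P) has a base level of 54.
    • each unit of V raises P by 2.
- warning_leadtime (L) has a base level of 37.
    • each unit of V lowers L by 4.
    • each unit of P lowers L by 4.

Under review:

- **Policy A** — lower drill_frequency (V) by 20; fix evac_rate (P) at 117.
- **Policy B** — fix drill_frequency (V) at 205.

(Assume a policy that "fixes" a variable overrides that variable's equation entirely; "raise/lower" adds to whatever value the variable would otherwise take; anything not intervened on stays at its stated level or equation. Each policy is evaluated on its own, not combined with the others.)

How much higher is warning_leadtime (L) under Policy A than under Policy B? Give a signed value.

Policy A (V − 20, P := 117):
  V = 149 − 20 = 129
  P = 117
  L = 37 − 4·129 − 4·117 = -947
Policy B (V := 205):
  V = 205
  P = 54 + 2·205 = 464
  L = 37 − 4·205 − 4·464 = -2639
L: -947 − (-2639) = 1692

1692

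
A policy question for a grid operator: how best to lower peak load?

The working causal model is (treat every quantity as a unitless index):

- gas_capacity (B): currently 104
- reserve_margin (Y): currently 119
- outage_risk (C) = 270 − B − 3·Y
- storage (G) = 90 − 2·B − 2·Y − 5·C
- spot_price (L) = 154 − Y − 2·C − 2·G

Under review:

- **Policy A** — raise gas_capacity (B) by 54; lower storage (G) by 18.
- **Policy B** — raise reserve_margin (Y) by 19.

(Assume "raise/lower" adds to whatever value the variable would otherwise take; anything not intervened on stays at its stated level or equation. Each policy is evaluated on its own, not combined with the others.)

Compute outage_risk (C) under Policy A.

-245

Policy A (B + 54, G − 18):
  B = 104 + 54 = 158
  Y = 119
  C = 270 − 158 − 3·119 = -245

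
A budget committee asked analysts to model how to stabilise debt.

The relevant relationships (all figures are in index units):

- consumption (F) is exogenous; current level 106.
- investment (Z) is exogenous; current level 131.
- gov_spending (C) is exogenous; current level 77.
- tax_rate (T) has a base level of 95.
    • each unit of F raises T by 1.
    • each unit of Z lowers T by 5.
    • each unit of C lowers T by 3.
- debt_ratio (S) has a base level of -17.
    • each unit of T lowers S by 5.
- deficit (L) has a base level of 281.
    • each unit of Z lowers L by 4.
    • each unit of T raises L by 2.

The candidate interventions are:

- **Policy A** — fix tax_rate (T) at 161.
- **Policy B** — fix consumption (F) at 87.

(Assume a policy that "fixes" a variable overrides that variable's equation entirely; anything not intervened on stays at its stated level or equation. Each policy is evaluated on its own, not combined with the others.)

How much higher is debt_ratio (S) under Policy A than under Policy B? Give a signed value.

-4325

Policy A (T := 161):
  F = 106
  Z = 131
  C = 77
  T = 161
  S = -17 − 5·161 = -822
Policy B (F := 87):
  F = 87
  Z = 131
  C = 77
  T = 95 + 87 − 5·131 − 3·77 = -704
  S = -17 − 5·(-704) = 3503
S: -822 − 3503 = -4325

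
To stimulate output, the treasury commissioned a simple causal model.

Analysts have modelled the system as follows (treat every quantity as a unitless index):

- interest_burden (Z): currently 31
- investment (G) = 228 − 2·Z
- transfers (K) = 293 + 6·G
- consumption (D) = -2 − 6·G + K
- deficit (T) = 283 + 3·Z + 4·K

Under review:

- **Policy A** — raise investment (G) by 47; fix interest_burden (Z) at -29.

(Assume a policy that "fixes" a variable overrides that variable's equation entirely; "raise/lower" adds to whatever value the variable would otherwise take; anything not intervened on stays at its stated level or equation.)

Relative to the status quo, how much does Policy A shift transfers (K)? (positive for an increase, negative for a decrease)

1002

Baseline:
  Z = 31
  G = 228 − 2·31 = 166
  K = 293 + 6·166 = 1289
Policy A (G + 47, Z := -29):
  Z = -29
  G = 228 − 2·(-29) (+47 from intervention) = 333
  K = 293 + 6·333 = 2291
Change in K: 2291 − 1289 = 1002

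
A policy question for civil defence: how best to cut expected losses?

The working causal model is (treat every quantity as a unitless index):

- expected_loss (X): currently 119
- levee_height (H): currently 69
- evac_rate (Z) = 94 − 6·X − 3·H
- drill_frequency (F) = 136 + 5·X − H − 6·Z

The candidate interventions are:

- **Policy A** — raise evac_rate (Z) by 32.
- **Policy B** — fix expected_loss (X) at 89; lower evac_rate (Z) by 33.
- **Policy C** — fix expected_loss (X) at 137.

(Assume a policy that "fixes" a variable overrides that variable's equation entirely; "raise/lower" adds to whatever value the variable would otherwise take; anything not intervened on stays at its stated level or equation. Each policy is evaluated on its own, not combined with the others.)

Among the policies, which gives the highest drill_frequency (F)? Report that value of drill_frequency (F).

6362

Policy A (Z + 32):
  X = 119
  H = 69
  Z = 94 − 6·119 − 3·69 (+32 from intervention) = -795
  F = 136 + 5·119 − 69 − 6·(-795) = 5432
Policy B (X := 89, Z − 33):
  X = 89
  H = 69
  Z = 94 − 6·89 − 3·69 (−33 from intervention) = -680
  F = 136 + 5·89 − 69 − 6·(-680) = 4592
Policy C (X := 137):
  X = 137
  H = 69
  Z = 94 − 6·137 − 3·69 = -935
  F = 136 + 5·137 − 69 − 6·(-935) = 6362
Comparing — Policy A: F=5432, Policy B: F=4592, Policy C: F=6362. Highest is 6362 (Policy C).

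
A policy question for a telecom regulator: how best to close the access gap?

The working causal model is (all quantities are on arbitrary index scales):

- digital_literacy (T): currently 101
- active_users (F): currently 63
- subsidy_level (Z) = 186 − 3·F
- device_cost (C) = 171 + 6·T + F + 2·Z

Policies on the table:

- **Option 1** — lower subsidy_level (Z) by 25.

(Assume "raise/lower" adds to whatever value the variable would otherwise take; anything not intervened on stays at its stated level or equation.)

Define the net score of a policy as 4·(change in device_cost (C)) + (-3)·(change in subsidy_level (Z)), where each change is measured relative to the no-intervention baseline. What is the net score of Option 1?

Baseline:
  T = 101
  F = 63
  Z = 186 − 3·63 = -3
  C = 171 + 6·101 + 63 + 2·(-3) = 834
Option 1 (Z − 25):
  T = 101
  F = 63
  Z = 186 − 3·63 (−25 from intervention) = -28
  C = 171 + 6·101 + 63 + 2·(-28) = 784
ΔC = 784 − 834 = -50; ΔZ = -28 − (-3) = -25
Score = 4·(-50) + (-3)·(-25) = -125

-125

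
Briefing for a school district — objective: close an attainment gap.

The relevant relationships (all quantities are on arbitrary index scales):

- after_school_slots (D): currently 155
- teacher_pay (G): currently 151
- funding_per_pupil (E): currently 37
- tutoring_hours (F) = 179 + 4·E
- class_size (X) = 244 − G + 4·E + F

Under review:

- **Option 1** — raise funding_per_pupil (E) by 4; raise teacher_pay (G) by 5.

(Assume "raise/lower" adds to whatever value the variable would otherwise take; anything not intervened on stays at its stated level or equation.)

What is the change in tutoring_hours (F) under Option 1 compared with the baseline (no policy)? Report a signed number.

Baseline:
  E = 37
  F = 179 + 4·37 = 327
Option 1 (E + 4, G + 5):
  E = 37 + 4 = 41
  F = 179 + 4·41 = 343
Change in F: 343 − 327 = 16

16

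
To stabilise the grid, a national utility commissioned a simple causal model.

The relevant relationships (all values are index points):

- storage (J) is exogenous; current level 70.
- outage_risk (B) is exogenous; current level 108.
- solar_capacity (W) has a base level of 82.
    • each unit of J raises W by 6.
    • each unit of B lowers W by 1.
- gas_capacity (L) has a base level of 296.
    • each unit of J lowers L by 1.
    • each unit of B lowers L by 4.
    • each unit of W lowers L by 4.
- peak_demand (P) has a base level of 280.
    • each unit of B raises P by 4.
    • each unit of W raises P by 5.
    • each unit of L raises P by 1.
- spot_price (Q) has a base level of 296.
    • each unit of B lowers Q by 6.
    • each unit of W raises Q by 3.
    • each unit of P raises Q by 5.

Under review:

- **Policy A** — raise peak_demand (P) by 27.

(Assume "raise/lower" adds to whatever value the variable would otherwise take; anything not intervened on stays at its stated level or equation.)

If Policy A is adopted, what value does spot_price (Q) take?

5465

Policy A (P + 27):
  J = 70
  B = 108
  W = 82 + 6·70 − 108 = 394
  L = 296 − 70 − 4·108 − 4·394 = -1782
  P = 280 + 4·108 + 5·394 + (-1782) (+27 from intervention) = 927
  Q = 296 − 6·108 + 3·394 + 5·927 = 5465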